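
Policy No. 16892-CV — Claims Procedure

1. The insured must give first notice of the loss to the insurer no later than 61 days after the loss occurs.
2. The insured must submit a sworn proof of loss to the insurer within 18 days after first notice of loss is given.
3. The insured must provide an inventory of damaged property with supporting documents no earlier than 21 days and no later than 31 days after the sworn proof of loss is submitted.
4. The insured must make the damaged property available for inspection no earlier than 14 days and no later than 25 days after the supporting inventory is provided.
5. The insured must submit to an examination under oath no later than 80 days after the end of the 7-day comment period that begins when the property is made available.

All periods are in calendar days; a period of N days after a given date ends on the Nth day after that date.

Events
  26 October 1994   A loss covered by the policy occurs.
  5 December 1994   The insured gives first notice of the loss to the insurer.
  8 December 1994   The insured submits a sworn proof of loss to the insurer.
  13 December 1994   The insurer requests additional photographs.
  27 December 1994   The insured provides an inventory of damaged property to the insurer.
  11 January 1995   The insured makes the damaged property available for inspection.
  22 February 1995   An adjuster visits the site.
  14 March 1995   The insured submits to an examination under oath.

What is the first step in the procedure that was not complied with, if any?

Step 3

Step 1: 61 days after 26 October 1994 (when the loss occurs) is 26 December 1994; 5 December 1994 is within that limit.
Step 2: 18 days after 5 December 1994 (when first notice of loss is given) is 23 December 1994; done 8 December 1994 — timely.
Step 3: the window is 21–31 days after 8 December 1994 (when the sworn proof of loss is submitted), so 29 December 1994 through 8 January 1995; 27 December 1994 is 2 days too early.
That is the first point of non-compliance.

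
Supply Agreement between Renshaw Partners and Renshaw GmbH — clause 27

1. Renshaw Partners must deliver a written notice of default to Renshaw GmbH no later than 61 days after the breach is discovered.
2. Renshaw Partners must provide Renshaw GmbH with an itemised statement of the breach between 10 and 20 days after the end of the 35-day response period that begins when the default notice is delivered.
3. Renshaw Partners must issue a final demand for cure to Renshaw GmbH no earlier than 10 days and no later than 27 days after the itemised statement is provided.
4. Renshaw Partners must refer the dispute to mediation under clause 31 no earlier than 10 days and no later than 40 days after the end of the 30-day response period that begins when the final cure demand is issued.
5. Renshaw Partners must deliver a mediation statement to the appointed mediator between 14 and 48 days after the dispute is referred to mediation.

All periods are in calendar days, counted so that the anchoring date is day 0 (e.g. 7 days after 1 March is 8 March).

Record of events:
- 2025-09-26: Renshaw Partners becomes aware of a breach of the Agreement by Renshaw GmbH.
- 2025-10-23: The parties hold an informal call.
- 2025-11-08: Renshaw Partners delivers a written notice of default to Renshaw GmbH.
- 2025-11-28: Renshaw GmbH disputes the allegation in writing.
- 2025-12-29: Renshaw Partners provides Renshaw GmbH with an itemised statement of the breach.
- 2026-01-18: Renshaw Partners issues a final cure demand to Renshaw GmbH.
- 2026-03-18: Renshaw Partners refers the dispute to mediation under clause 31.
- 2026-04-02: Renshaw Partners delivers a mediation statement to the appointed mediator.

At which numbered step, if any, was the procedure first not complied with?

(1) due by 2025-09-26 + 61 days = 2025-11-26; 2025-11-08 is within that limit.
(2) the permitted window runs from 2025-12-13 + 10 = 2025-12-23 to 2025-12-13 + 20 = 2026-01-02; 2025-12-29 falls inside that range.
(3) the permitted window runs from 2025-12-29 + 10 = 2026-01-08 to 2025-12-29 + 27 = 2026-01-25; done 2026-01-18 — within the window.
(4) the permitted window runs from 2026-02-17 + 10 = 2026-02-27 to 2026-02-17 + 40 = 2026-03-29; done 2026-03-18, which is between those dates.
(5) the permitted window runs from 2026-03-18 + 14 = 2026-04-01 to 2026-03-18 + 48 = 2026-05-05; 2026-04-02 falls inside that range.

None — every step was satisfied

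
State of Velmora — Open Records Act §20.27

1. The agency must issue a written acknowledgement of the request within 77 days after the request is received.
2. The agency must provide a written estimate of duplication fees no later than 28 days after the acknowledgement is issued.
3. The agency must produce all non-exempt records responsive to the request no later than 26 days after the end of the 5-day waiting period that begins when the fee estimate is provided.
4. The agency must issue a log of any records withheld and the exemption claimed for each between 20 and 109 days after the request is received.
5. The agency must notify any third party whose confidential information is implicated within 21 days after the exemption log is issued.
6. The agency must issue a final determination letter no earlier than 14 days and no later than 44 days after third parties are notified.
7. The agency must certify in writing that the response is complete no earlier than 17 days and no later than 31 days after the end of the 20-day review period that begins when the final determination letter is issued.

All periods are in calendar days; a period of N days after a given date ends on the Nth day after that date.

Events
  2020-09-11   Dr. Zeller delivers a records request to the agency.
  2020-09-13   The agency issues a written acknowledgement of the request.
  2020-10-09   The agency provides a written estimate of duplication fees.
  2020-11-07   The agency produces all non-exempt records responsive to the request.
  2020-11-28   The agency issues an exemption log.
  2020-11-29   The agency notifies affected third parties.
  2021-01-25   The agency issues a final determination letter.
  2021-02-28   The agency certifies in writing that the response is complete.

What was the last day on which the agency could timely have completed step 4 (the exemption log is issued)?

Step 4 runs from 2020-09-11, when the request is received. The window is 20–109 days after 2020-09-11; it closes on 2020-12-29.

2020-12-29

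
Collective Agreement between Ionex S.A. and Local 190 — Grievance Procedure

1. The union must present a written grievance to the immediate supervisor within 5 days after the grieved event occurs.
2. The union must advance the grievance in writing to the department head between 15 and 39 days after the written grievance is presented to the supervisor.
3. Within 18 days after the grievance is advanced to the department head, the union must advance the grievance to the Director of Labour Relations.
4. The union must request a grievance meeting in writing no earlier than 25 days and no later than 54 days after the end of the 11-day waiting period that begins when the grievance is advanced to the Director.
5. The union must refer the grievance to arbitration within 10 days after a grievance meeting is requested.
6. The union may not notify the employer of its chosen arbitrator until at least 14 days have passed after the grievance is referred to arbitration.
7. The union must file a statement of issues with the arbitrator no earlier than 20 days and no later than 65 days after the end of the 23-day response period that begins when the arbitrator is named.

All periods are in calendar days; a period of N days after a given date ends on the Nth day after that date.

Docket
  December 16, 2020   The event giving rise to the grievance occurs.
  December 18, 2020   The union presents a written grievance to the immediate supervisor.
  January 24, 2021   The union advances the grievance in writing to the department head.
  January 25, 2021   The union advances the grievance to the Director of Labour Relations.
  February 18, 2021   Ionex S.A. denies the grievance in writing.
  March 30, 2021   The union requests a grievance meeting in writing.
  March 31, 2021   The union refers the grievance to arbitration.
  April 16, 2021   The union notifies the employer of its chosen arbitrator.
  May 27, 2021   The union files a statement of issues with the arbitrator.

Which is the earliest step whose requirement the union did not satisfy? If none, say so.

Step 7

Step 1 — counting 5 days from December 16, 2020 (when the grieved event occurs) gives a deadline of December 21, 2020; done December 18, 2020 — timely.
Step 2 — 15 and 39 days from December 18, 2020 (when the written grievance is presented to the supervisor) are January 2, 2021 and January 26, 2021 respectively; done January 24, 2021, which is between those dates.
Step 3 — counting 18 days from January 24, 2021 (when the grievance is advanced to the department head) gives a deadline of February 11, 2021; completed January 25, 2021, before the deadline.
Step 4 — 25 and 54 days from February 5, 2021 (end of the 11-day waiting period, which began when the grievance is advanced to the Director on January 25, 2021) are March 2, 2021 and March 31, 2021 respectively; March 30, 2021 falls inside that range.
Step 5 — counting 10 days from March 30, 2021 (when a grievance meeting is requested) gives a deadline of April 9, 2021; done March 31, 2021 — timely.
Step 6 — must wait 14 days from March 31, 2021 (when the grievance is referred to arbitration), so not before April 14, 2021; April 16, 2021 is on or after that date.
Step 7 — 20 and 65 days from May 9, 2021 (end of the 23-day response period, which began when the arbitrator is named on April 16, 2021) are May 29, 2021 and July 13, 2021 respectively; May 27, 2021 is 2 days too early.
The analysis stops there.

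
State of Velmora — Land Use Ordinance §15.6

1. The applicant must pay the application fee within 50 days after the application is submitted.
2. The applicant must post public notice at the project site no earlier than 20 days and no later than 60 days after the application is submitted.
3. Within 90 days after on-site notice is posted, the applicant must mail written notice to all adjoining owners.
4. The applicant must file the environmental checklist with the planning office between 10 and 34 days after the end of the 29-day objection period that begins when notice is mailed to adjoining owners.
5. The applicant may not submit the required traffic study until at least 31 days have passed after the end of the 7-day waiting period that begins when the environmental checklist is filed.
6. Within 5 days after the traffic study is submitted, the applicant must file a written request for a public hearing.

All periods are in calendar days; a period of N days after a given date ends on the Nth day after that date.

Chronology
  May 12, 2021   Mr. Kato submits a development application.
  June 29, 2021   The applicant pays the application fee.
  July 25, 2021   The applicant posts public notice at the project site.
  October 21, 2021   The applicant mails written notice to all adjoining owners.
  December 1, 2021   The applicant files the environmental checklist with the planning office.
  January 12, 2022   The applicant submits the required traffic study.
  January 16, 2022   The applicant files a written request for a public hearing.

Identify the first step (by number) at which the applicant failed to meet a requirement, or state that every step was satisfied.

Step 2

Step 1: 50 days after May 12, 2021 (when the application is submitted) is July 1, 2021; done June 29, 2021 — timely.
Step 2: the window is 20–60 days after May 12, 2021 (when the application is submitted), so June 1, 2021 through July 11, 2021; done July 25, 2021 — 14 days after the window closed.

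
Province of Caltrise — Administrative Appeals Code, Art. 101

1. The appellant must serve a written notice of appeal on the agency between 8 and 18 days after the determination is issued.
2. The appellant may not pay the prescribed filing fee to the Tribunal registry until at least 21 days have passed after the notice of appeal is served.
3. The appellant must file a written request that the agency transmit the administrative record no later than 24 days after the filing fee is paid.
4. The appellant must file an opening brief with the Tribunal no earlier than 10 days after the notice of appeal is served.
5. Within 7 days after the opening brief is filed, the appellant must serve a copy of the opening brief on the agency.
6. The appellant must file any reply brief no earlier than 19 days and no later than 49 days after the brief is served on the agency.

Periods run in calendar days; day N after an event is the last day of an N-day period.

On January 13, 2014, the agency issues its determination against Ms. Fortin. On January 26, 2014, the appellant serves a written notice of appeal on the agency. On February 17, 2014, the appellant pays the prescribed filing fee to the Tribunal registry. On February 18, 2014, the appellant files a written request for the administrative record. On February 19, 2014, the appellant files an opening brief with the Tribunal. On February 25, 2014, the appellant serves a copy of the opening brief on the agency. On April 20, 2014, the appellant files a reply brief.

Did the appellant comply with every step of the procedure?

No

Step 1: the window is 8–18 days after January 13, 2014 (when the determination is issued), so January 21, 2014 through January 31, 2014; done January 26, 2014 — within the window.
Step 2: the earliest permitted date is 21 days after January 26, 2014 (when the notice of appeal is served), i.e. February 16, 2014; done February 17, 2014 — permitted.
Step 3: 24 days after February 17, 2014 (when the filing fee is paid) is March 13, 2014; February 18, 2014 is within that limit.
Step 4: the earliest permitted date is 10 days after January 26, 2014 (when the notice of appeal is served), i.e. February 5, 2014; February 19, 2014 is on or after that date.
Step 5: 7 days after February 19, 2014 (when the opening brief is filed) is February 26, 2014; completed February 25, 2014, before the deadline.
Step 6: the window is 19–49 days after February 25, 2014 (when the brief is served on the agency), so March 16, 2014 through April 15, 2014; April 20, 2014 is 5 days past the end of the window.
No need to go further; step 6 was not satisfied.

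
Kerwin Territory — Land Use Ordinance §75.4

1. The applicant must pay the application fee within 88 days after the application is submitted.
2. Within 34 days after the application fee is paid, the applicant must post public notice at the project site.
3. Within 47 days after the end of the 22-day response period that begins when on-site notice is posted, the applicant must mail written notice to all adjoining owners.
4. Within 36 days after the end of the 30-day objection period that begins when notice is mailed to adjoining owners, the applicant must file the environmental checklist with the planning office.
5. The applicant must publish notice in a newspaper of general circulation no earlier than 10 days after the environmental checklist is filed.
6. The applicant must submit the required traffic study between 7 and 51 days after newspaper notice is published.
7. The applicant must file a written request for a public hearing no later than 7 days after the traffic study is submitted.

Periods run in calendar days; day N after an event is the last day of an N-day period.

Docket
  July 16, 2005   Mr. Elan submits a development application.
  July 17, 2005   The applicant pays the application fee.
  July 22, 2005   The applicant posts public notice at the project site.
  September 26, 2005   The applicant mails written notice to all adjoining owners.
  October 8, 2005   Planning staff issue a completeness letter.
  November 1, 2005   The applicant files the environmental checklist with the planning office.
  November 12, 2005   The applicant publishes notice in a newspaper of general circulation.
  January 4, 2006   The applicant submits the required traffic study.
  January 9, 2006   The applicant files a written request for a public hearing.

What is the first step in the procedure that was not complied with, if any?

Step 1 — counting 88 days from July 16, 2005 (when the application is submitted) gives a deadline of October 12, 2005; done July 17, 2005 — timely.
Step 2 — counting 34 days from July 17, 2005 (when the application fee is paid) gives a deadline of August 20, 2005; completed July 22, 2005, before the deadline.
Step 3 — counting 47 days from August 13, 2005 (end of the 22-day response period, which began when on-site notice is posted on July 22, 2005) gives a deadline of September 29, 2005; completed September 26, 2005, before the deadline.
Step 4 — counting 36 days from October 26, 2005 (end of the 30-day objection period, which began when notice is mailed to adjoining owners on September 26, 2005) gives a deadline of December 1, 2005; completed November 1, 2005, before the deadline.
Step 5 — must wait 10 days from November 1, 2005 (when the environmental checklist is filed), so not before November 11, 2005; done November 12, 2005, after the minimum wait.
Step 6 — 7 and 51 days from November 12, 2005 (when newspaper notice is published) are November 19, 2005 and January 2, 2006 respectively; January 4, 2006 is 2 days past the end of the window.

Step 6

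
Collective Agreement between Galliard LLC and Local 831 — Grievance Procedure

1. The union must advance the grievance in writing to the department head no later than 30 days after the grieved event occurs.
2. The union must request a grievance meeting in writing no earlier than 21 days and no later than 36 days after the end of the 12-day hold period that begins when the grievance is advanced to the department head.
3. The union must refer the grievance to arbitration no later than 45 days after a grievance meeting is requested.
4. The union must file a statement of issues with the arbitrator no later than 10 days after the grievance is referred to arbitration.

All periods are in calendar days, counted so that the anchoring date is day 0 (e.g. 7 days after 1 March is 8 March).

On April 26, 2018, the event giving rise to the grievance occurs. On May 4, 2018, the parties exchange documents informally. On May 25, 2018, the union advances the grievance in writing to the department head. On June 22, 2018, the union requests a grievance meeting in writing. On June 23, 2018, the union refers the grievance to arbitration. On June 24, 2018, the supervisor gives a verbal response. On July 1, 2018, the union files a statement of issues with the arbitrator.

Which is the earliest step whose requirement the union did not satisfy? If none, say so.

Step 2

(1) due by April 26, 2018 + 30 days = May 26, 2018; May 25, 2018 is within that limit.
(2) the permitted window runs from June 6, 2018 + 21 = June 27, 2018 to June 6, 2018 + 36 = July 12, 2018; done June 22, 2018 — 5 days before the window opened.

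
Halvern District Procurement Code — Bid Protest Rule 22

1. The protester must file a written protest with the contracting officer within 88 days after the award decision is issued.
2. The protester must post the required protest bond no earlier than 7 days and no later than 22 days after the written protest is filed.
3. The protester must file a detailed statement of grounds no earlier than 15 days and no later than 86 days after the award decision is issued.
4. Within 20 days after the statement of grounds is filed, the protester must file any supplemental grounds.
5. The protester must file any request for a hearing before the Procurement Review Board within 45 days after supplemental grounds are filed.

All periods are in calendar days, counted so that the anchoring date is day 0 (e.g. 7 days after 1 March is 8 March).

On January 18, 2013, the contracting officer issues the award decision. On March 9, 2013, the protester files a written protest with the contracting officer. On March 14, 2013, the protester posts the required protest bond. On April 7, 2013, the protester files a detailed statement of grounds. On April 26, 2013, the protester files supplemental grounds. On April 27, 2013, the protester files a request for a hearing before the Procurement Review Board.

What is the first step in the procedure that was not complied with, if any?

Step 2

(1) due by January 18, 2013 + 88 days = April 16, 2013; completed March 9, 2013, before the deadline.
(2) the permitted window runs from March 9, 2013 + 7 = March 16, 2013 to March 9, 2013 + 22 = March 31, 2013; done March 14, 2013 — 2 days before the window opened.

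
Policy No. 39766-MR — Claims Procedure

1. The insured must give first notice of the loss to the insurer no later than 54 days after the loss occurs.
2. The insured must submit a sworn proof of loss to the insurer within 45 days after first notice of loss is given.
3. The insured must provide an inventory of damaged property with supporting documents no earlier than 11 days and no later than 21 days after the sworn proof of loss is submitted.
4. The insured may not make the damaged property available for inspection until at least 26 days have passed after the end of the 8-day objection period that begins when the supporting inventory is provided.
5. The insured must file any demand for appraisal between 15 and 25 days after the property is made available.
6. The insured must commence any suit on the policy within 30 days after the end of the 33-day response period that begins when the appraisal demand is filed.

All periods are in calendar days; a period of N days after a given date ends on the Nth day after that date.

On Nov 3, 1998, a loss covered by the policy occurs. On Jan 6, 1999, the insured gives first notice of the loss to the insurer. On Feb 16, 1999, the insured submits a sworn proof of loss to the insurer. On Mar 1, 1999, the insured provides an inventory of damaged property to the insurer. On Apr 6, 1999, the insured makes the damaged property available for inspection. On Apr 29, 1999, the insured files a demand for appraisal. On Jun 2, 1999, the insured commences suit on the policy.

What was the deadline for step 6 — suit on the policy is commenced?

The appraisal demand is filed on Apr 29, 1999; the 33-day response period therefore ends Jun 1, 1999, and step 6 runs from that date. 30 days after Jun 1, 1999 is Jul 1, 1999.

Jul 1, 1999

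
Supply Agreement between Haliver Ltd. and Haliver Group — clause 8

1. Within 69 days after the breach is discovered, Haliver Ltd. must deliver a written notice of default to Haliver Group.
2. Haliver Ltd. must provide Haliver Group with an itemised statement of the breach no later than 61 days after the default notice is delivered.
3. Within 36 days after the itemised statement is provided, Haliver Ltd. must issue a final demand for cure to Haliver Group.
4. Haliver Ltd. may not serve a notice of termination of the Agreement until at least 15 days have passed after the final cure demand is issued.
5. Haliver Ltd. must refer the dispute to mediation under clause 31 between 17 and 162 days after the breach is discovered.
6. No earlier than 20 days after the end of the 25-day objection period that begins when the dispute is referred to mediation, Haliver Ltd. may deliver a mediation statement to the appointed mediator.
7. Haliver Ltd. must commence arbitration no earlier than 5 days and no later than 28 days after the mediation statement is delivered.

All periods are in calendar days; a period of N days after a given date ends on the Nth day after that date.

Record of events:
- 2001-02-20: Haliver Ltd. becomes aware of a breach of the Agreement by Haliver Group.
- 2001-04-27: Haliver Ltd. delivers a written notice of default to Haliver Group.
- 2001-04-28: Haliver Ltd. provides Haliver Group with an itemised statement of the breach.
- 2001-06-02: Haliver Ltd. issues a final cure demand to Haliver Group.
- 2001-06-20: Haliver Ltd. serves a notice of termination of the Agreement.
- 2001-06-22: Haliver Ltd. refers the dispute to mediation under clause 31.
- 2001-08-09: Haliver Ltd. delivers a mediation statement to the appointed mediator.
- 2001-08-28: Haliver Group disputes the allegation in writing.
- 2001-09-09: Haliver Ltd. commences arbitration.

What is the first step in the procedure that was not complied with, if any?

Step 7

Step 1 — counting 69 days from 2001-02-20 (when the breach is discovered) gives a deadline of 2001-04-30; done 2001-04-27 — timely.
Step 2 — counting 61 days from 2001-04-27 (when the default notice is delivered) gives a deadline of 2001-06-27; 2001-04-28 is within that limit.
Step 3 — counting 36 days from 2001-04-28 (when the itemised statement is provided) gives a deadline of 2001-06-03; done 2001-06-02 — timely.
Step 4 — must wait 15 days from 2001-06-02 (when the final cure demand is issued), so not before 2001-06-17; done 2001-06-20, after the minimum wait.
Step 5 — 17 and 162 days from 2001-02-20 (when the breach is discovered) are 2001-03-09 and 2001-08-01 respectively; done 2001-06-22, which is between those dates.
Step 6 — must wait 20 days from 2001-07-17 (end of the 25-day objection period, which began when the dispute is referred to mediation on 2001-06-22), so not before 2001-08-06; done 2001-08-09 — permitted.
Step 7 — 5 and 28 days from 2001-08-09 (when the mediation statement is delivered) are 2001-08-14 and 2001-09-06 respectively; done 2001-09-09 — 3 days after the window closed.
That is the first point of non-compliance.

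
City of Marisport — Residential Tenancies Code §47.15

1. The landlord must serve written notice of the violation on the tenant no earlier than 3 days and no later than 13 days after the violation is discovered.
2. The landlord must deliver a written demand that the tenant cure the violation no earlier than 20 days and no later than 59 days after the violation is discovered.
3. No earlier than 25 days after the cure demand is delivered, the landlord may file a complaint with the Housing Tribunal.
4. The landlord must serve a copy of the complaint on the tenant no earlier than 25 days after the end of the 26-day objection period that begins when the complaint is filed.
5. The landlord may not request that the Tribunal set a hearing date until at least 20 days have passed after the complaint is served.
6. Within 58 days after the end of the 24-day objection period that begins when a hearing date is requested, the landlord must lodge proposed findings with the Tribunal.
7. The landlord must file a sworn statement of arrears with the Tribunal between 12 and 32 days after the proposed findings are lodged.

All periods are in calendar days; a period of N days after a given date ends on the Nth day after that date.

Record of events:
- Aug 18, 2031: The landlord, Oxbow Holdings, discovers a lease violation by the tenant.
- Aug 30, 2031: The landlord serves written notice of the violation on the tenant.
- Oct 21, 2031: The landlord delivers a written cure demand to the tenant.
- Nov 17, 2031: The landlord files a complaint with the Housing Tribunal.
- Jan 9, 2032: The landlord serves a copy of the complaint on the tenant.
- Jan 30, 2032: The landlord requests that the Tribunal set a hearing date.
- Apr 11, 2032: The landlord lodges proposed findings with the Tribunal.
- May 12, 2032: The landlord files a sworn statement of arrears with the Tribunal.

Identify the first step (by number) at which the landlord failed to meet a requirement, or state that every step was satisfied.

(1) the permitted window runs from Aug 18, 2031 + 3 = Aug 21, 2031 to Aug 18, 2031 + 13 = Aug 31, 2031; done Aug 30, 2031, which is between those dates.
(2) the permitted window runs from Aug 18, 2031 + 20 = Sep 7, 2031 to Aug 18, 2031 + 59 = Oct 16, 2031; Oct 21, 2031 is 5 days past the end of the window.

Step 2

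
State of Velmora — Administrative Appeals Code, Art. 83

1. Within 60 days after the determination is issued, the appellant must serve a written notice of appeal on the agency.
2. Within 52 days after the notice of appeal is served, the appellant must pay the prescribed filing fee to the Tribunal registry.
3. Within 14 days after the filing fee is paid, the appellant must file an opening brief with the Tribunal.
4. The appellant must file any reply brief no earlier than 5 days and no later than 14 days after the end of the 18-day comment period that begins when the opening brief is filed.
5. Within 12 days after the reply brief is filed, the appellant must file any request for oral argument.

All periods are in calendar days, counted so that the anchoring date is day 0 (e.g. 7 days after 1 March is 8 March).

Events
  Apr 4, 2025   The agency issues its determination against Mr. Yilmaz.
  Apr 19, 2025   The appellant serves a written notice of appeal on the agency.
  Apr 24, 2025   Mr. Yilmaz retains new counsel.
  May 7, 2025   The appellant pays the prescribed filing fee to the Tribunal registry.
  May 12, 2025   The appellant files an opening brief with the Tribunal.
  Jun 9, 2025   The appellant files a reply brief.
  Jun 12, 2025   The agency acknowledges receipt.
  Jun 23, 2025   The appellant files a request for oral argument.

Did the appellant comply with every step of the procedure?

No

(1) due by Apr 4, 2025 + 60 days = Jun 3, 2025; completed Apr 19, 2025, before the deadline.
(2) due by Apr 19, 2025 + 52 days = Jun 10, 2025; May 7, 2025 is within that limit.
(3) due by May 7, 2025 + 14 days = May 21, 2025; May 12, 2025 is within that limit.
(4) the permitted window runs from May 30, 2025 + 5 = Jun 4, 2025 to May 30, 2025 + 14 = Jun 13, 2025; Jun 9, 2025 falls inside that range.
(5) due by Jun 9, 2025 + 12 days = Jun 21, 2025; done Jun 23, 2025 — 2 days late.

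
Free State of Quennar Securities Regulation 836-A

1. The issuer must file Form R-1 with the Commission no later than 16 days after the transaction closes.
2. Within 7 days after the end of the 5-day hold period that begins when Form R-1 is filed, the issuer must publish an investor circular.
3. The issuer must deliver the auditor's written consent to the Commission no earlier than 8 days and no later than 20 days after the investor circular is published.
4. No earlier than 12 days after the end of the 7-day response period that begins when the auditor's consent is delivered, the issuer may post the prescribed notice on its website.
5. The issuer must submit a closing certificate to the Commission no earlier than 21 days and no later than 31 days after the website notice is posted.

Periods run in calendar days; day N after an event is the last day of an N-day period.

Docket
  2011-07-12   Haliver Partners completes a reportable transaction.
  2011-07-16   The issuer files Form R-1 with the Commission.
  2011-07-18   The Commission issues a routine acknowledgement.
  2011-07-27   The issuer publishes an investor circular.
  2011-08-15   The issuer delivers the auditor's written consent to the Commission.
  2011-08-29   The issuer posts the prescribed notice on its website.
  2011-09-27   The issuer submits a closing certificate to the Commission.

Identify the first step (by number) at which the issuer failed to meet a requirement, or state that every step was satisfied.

Step 1 — counting 16 days from 2011-07-12 (when the transaction closes) gives a deadline of 2011-07-28; 2011-07-16 is within that limit.
Step 2 — counting 7 days from 2011-07-21 (end of the 5-day hold period, which began when Form R-1 is filed on 2011-07-16) gives a deadline of 2011-07-28; completed 2011-07-27, before the deadline.
Step 3 — 8 and 20 days from 2011-07-27 (when the investor circular is published) are 2011-08-04 and 2011-08-16 respectively; done 2011-08-15, which is between those dates.
Step 4 — must wait 12 days from 2011-08-22 (end of the 7-day response period, which began when the auditor's consent is delivered on 2011-08-15), so not before 2011-09-03; 2011-08-29 is 5 days before the earliest permitted date.
The procedure was therefore not followed at step 4.

Step 4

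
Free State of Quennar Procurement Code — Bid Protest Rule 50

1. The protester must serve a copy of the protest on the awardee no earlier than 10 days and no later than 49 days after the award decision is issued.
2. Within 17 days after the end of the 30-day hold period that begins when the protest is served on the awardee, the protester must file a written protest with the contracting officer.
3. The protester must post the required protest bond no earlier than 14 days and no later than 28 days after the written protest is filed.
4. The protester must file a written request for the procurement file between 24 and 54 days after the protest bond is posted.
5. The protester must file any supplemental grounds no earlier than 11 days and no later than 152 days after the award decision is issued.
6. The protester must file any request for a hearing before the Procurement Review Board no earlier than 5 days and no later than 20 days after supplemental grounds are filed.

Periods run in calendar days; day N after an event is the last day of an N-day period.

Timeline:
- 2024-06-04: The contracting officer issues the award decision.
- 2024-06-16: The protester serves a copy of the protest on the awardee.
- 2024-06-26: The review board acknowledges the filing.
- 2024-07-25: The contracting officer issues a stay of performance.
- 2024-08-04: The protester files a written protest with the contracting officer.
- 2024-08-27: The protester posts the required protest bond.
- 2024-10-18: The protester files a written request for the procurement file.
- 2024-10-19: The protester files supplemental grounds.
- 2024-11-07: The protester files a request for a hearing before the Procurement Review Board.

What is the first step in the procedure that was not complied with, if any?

Step 2

(1) the permitted window runs from 2024-06-04 + 10 = 2024-06-14 to 2024-06-04 + 49 = 2024-07-23; 2024-06-16 falls inside that range.
(2) due by 2024-07-16 + 17 days = 2024-08-02; 2024-08-04 misses that deadline by 2 days.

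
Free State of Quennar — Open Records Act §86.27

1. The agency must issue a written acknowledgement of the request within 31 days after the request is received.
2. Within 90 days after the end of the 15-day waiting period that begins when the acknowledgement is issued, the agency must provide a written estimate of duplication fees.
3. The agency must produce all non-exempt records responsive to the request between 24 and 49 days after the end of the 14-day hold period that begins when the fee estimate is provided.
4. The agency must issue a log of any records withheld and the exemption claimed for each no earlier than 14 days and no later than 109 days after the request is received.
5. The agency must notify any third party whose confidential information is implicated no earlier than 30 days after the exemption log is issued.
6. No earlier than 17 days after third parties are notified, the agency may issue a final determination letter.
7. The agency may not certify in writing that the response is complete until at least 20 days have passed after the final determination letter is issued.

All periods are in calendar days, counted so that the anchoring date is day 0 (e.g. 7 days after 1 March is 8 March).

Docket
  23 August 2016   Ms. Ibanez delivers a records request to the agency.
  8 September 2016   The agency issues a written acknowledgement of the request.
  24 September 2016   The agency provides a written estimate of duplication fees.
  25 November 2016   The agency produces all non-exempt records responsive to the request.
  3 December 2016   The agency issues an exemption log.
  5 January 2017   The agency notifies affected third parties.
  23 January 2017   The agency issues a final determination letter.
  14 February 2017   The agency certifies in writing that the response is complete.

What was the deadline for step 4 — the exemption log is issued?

10 December 2016

Step 4 runs from 23 August 2016, when the request is received. The window is 14–109 days after 23 August 2016; it closes on 10 December 2016.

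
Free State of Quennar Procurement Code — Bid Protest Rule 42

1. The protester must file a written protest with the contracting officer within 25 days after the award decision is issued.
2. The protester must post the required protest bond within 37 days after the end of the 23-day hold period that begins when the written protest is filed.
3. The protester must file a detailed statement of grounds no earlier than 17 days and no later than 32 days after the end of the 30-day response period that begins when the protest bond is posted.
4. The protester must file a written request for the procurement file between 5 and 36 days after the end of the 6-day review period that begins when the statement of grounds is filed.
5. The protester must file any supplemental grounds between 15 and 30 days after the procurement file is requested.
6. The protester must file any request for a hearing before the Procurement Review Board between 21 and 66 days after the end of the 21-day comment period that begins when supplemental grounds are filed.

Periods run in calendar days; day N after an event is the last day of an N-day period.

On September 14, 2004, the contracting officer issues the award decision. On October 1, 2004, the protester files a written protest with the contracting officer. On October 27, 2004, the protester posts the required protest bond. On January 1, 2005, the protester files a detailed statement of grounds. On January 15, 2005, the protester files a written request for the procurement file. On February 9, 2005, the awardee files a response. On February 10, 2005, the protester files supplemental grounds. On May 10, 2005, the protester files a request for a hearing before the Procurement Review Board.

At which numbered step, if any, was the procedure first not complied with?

Step 3

Step 1: 25 days after September 14, 2004 (when the award decision is issued) is October 9, 2004; completed October 1, 2004, before the deadline.
Step 2: 37 days after October 24, 2004 (end of the 23-day hold period, which began when the written protest is filed on October 1, 2004) is November 30, 2004; October 27, 2004 is within that limit.
Step 3: the window is 17–32 days after November 26, 2004 (end of the 30-day response period, which began when the protest bond is posted on October 27, 2004), so December 13, 2004 through December 28, 2004; January 1, 2005 is 4 days past the end of the window.
The procedure was therefore not followed at step 3.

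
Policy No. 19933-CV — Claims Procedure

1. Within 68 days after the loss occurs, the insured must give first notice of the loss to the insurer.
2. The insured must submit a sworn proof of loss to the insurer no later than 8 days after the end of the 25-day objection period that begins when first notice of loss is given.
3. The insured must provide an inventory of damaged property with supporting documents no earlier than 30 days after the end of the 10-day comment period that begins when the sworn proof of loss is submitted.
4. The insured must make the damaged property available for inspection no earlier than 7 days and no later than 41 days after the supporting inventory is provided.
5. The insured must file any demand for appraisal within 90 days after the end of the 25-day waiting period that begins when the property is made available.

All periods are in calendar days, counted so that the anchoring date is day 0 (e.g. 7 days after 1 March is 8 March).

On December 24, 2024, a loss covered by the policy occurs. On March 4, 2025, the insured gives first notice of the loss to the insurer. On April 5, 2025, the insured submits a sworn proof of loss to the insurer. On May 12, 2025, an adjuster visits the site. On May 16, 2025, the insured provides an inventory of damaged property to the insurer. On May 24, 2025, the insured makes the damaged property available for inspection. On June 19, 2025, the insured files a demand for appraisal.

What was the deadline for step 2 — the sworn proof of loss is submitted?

First notice of loss is given on March 4, 2025; the 25-day objection period therefore ends March 29, 2025, and step 2 runs from that date. 8 days after March 29, 2025 is April 6, 2025.

April 6, 2025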